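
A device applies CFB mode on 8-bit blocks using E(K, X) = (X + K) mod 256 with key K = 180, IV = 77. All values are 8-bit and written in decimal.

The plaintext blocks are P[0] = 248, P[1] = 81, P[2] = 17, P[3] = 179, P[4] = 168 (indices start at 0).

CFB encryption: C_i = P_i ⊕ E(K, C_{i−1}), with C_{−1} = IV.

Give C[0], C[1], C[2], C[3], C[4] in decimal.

C[0]: E(K, 77) = 1; 248 ⊕ 1 = 249.
C[1]: E(K, 249) = 173; 81 ⊕ 173 = 252.
C[2]: E(K, 252) = 176; 17 ⊕ 176 = 161.
C[3]: E(K, 161) = 85; 179 ⊕ 85 = 230.
C[4]: E(K, 230) = 154; 168 ⊕ 154 = 50.

C[0] = 249, C[1] = 252, C[2] = 161, C[3] = 230, C[4] = 50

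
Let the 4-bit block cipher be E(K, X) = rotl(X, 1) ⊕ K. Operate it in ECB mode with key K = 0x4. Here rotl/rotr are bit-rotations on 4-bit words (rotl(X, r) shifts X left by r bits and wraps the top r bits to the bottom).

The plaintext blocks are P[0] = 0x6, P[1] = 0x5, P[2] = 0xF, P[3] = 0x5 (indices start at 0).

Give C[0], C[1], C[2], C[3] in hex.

C[0] = 0x8, C[1] = 0xE, C[2] = 0xB, C[3] = 0xE

ECB encryption: C_i = E(K, P_i).
C[0]: E(K, 0x6) = 0x8.
C[1]: E(K, 0x5) = 0xE.
C[2]: E(K, 0xF) = 0xB.
C[3]: E(K, 0x5) = 0xE.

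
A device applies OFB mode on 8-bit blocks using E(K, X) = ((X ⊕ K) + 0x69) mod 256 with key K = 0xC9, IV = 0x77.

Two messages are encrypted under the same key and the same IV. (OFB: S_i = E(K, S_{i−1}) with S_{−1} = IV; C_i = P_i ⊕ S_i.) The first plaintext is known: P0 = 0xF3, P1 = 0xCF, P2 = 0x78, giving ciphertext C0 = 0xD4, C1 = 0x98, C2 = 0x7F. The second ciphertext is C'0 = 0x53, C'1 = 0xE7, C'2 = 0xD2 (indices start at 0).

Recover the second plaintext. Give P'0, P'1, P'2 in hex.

In OFB with a reused IV, both messages share the same keystream S_i, so C_i ⊕ C'_i = P_i ⊕ P'_i and thus P'_i = P_i ⊕ C_i ⊕ C'_i.
P'0: 0xF3 ⊕ 0xD4 ⊕ 0x53 = 0x74.
P'1: 0xCF ⊕ 0x98 ⊕ 0xE7 = 0xB0.
P'2: 0x78 ⊕ 0x7F ⊕ 0xD2 = 0xD5.

P'0 = 0x74, P'1 = 0xB0, P'2 = 0xD5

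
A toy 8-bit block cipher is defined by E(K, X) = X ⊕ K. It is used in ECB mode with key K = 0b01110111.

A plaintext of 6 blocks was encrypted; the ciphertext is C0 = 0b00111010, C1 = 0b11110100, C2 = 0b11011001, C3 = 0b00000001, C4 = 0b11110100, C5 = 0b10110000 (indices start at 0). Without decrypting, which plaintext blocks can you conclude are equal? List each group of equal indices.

P1 = P4

ECB encrypts each block independently with the same key, so equal ciphertext blocks imply equal plaintext blocks.
C1 = C4 = 0b11110100, so P1 = P4.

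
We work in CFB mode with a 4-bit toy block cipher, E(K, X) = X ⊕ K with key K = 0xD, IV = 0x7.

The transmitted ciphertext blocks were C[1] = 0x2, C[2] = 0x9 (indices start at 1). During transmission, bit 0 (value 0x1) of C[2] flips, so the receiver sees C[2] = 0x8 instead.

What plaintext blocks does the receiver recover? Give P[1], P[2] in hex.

CFB decryption: P_i = C_i ⊕ E(K, C_{i−1}), with C_{0} = IV.
Only C[2] changed, to 0x8. In CFB, a change in C_i flips the same bit in P_i and garbles P_{i+1}. Decrypting the received ciphertext:
P[1]: E(K, 0x7) = 0xA; 0x2 ⊕ 0xA = 0x8.
P[2]: E(K, 0x2) = 0xF; 0x8 ⊕ 0xF = 0x7.
Blocks that differ from the original plaintext: P[2].

P[1] = 0x8, P[2] = 0x7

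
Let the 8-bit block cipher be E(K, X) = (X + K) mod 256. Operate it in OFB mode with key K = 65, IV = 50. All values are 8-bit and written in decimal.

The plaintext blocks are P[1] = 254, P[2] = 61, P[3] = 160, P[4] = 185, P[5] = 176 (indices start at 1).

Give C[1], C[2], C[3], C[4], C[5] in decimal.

C[1] = 141, C[2] = 137, C[3] = 85, C[4] = 143, C[5] = 199

OFB encryption: S_i = E(K, S_{i−1}) with S_{0} = IV; C_i = P_i ⊕ S_i.
C[1]: S = E(K, 50) = 115; 254 ⊕ 115 = 141.
C[2]: S = E(K, 115) = 180; 61 ⊕ 180 = 137.
C[3]: S = E(K, 180) = 245; 160 ⊕ 245 = 85.
C[4]: S = E(K, 245) = 54; 185 ⊕ 54 = 143.
C[5]: S = E(K, 54) = 119; 176 ⊕ 119 = 199.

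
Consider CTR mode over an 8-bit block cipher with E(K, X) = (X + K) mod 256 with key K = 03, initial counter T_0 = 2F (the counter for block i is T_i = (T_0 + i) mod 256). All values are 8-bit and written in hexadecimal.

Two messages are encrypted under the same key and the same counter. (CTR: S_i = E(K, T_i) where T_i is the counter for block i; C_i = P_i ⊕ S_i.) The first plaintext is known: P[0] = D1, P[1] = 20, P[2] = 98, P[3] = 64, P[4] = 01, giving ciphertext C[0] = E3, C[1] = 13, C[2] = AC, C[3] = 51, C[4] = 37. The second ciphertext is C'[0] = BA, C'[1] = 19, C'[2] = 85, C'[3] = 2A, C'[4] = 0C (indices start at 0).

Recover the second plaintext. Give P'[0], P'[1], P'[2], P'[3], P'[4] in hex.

P'[0] = 88, P'[1] = 2A, P'[2] = B1, P'[3] = 1F, P'[4] = 3A

In CTR with a reused counter, both messages share the same keystream S_i, so C_i ⊕ C'_i = P_i ⊕ P'_i and thus P'_i = P_i ⊕ C_i ⊕ C'_i.
P'[0]: D1 ⊕ E3 ⊕ BA = 88.
P'[1]: 20 ⊕ 13 ⊕ 19 = 2A.
P'[2]: 98 ⊕ AC ⊕ 85 = B1.
P'[3]: 64 ⊕ 51 ⊕ 2A = 1F.
P'[4]: 01 ⊕ 37 ⊕ 0C = 3A.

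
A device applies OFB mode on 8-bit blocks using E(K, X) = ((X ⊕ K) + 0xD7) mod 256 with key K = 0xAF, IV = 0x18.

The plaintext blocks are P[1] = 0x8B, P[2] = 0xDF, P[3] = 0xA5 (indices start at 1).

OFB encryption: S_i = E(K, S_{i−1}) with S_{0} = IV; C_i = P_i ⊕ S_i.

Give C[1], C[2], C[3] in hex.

C[1]: S = E(K, 0x18) = 0x8E; 0x8B ⊕ 0x8E = 0x05.
C[2]: S = E(K, 0x8E) = 0xF8; 0xDF ⊕ 0xF8 = 0x27.
C[3]: S = E(K, 0xF8) = 0x2E; 0xA5 ⊕ 0x2E = 0x8B.

C[1] = 0x05, C[2] = 0x27, C[3] = 0x8B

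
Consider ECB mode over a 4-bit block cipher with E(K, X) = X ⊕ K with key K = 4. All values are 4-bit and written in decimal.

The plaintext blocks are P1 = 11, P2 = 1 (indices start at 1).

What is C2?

C2 = 5

ECB encryption: C_i = E(K, P_i).
C2: E(K, 1) = 5.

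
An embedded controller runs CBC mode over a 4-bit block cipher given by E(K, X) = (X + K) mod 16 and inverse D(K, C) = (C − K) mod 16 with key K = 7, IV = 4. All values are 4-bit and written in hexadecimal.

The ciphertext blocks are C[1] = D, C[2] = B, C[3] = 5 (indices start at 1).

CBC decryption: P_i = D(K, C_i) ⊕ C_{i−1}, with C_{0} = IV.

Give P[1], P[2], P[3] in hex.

P[1]: D(K, D) = 6; 6 ⊕ 4 = 2.
P[2]: D(K, B) = 4; 4 ⊕ D = 9.
P[3]: D(K, 5) = E; E ⊕ B = 5.

P[1] = 2, P[2] = 9, P[3] = 5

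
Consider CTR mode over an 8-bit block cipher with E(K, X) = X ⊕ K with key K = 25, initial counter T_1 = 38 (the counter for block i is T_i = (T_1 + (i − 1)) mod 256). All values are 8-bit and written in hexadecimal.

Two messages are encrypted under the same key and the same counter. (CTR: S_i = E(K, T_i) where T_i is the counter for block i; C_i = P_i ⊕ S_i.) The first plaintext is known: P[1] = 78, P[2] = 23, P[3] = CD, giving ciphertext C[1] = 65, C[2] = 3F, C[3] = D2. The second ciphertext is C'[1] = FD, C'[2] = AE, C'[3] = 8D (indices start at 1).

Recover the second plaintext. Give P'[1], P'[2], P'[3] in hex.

In CTR with a reused counter, both messages share the same keystream S_i, so C_i ⊕ C'_i = P_i ⊕ P'_i and thus P'_i = P_i ⊕ C_i ⊕ C'_i.
P'[1]: 78 ⊕ 65 ⊕ FD = E0.
P'[2]: 23 ⊕ 3F ⊕ AE = B2.
P'[3]: CD ⊕ D2 ⊕ 8D = 92.

P'[1] = E0, P'[2] = B2, P'[3] = 92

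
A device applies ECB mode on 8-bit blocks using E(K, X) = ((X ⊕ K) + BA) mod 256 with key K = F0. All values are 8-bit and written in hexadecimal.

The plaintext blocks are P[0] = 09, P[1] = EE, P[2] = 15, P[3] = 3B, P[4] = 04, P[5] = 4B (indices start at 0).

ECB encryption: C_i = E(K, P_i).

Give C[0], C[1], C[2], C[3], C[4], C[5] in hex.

C[0]: E(K, 09) = B3.
C[1]: E(K, EE) = D8.
C[2]: E(K, 15) = 9F.
C[3]: E(K, 3B) = 85.
C[4]: E(K, 04) = AE.
C[5]: E(K, 4B) = 75.

C[0] = B3, C[1] = D8, C[2] = 9F, C[3] = 85, C[4] = AE, C[5] = 75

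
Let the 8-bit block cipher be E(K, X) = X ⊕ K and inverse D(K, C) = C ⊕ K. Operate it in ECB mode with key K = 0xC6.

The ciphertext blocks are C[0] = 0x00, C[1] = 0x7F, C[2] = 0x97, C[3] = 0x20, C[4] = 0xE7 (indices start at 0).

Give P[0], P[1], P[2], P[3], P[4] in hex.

P[0] = 0xC6, P[1] = 0xB9, P[2] = 0x51, P[3] = 0xE6, P[4] = 0x21

ECB decryption: P_i = D(K, C_i).
P[0]: D(K, 0x00) = 0xC6.
P[1]: D(K, 0x7F) = 0xB9.
P[2]: D(K, 0x97) = 0x51.
P[3]: D(K, 0x20) = 0xE6.
P[4]: D(K, 0xE7) = 0x21.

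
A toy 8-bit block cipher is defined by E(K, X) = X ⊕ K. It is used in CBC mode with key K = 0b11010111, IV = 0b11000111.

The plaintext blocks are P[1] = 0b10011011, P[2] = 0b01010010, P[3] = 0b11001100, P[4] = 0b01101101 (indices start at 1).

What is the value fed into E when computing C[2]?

CBC encryption: C_i = E(K, P_i ⊕ C_{i−1}), with C_{0} = IV.
C[1]: P[1] ⊕ 0b11000111 = 0b01011100; E(K, 0b01011100) = 0b10001011.
C[2]: P[2] ⊕ 0b10001011 = 0b11011001; E(K, 0b11011001) = 0b00001110.
So the input to E for block [2] is 0b11011001.

0b11011001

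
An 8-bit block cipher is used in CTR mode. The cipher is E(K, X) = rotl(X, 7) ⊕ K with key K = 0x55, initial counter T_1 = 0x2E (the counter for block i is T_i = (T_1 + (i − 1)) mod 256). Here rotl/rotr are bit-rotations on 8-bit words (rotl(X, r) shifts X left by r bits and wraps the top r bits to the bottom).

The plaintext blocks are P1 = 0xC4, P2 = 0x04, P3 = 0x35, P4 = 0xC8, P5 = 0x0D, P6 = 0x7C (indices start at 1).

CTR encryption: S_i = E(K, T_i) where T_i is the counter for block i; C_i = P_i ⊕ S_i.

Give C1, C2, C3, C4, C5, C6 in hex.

C1: T = 0x2E, S = E(K, T) = 0x42; 0xC4 ⊕ 0x42 = 0x86.
C2: T = 0x2F, S = E(K, T) = 0xC2; 0x04 ⊕ 0xC2 = 0xC6.
C3: T = 0x30, S = E(K, T) = 0x4D; 0x35 ⊕ 0x4D = 0x78.
C4: T = 0x31, S = E(K, T) = 0xCD; 0xC8 ⊕ 0xCD = 0x05.
C5: T = 0x32, S = E(K, T) = 0x4C; 0x0D ⊕ 0x4C = 0x41.
C6: T = 0x33, S = E(K, T) = 0xCC; 0x7C ⊕ 0xCC = 0xB0.

C1 = 0x86, C2 = 0xC6, C3 = 0x78, C4 = 0x05, C5 = 0x41, C6 = 0xB0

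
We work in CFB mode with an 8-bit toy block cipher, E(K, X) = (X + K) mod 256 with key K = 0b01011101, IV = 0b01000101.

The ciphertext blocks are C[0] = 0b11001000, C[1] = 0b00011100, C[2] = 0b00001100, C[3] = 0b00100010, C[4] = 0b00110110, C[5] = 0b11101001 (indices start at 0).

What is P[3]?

P[3] = 0b01001011

CFB decryption: P_i = C_i ⊕ E(K, C_{i−1}), with C_{−1} = IV.
P[3]: E(K, 0b00001100) = 0b01101001; 0b00100010 ⊕ 0b01101001 = 0b01001011.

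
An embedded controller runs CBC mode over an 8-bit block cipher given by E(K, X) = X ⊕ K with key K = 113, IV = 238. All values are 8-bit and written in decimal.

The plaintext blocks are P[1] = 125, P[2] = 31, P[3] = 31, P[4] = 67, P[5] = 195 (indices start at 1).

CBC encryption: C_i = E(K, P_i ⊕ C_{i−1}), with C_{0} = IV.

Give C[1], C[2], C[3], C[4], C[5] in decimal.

C[1] = 226, C[2] = 140, C[3] = 226, C[4] = 208, C[5] = 98

C[1]: P[1] ⊕ 238 = 147; E(K, 147) = 226.
C[2]: P[2] ⊕ 226 = 253; E(K, 253) = 140.
C[3]: P[3] ⊕ 140 = 147; E(K, 147) = 226.
C[4]: P[4] ⊕ 226 = 161; E(K, 161) = 208.
C[5]: P[5] ⊕ 208 = 19; E(K, 19) = 98.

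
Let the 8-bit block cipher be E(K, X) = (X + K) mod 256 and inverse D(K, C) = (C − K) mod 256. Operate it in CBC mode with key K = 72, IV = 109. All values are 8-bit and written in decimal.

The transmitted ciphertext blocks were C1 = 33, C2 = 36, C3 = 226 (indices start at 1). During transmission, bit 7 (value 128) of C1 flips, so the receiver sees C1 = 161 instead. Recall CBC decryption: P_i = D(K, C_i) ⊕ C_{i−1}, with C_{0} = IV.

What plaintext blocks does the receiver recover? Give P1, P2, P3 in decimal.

Only C1 changed, to 161. In CBC, a change in C_i garbles P_i and flips the same bit in P_{i+1}. Decrypting the received ciphertext:
P1: D(K, 161) = 89; 89 ⊕ 109 = 52.
P2: D(K, 36) = 220; 220 ⊕ 161 = 125.
P3: D(K, 226) = 154; 154 ⊕ 36 = 190.
Blocks that differ from the original plaintext: P1, P2.

P1 = 52, P2 = 125, P3 = 190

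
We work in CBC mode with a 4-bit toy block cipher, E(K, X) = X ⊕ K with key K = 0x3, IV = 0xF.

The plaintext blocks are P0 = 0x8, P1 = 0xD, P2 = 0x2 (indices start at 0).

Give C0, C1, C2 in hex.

C0 = 0x4, C1 = 0xA, C2 = 0xB

CBC encryption: C_i = E(K, P_i ⊕ C_{i−1}), with C_{−1} = IV.
C0: P0 ⊕ 0xF = 0x7; E(K, 0x7) = 0x4.
C1: P1 ⊕ 0x4 = 0x9; E(K, 0x9) = 0xA.
C2: P2 ⊕ 0xA = 0x8; E(K, 0x8) = 0xB.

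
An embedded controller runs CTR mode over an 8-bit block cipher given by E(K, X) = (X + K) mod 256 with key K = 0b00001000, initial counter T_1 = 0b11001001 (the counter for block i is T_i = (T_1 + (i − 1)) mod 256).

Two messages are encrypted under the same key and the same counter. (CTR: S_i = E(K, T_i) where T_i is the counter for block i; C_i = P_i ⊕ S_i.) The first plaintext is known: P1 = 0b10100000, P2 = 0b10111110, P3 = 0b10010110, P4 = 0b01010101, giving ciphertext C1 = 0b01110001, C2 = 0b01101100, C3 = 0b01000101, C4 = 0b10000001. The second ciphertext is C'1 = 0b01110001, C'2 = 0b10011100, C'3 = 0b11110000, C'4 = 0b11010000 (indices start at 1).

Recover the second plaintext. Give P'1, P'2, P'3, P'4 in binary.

P'1 = 0b10100000, P'2 = 0b01001110, P'3 = 0b00100011, P'4 = 0b00000100

In CTR with a reused counter, both messages share the same keystream S_i, so C_i ⊕ C'_i = P_i ⊕ P'_i and thus P'_i = P_i ⊕ C_i ⊕ C'_i.
P'1: 0b10100000 ⊕ 0b01110001 ⊕ 0b01110001 = 0b10100000.
P'2: 0b10111110 ⊕ 0b01101100 ⊕ 0b10011100 = 0b01001110.
P'3: 0b10010110 ⊕ 0b01000101 ⊕ 0b11110000 = 0b00100011.
P'4: 0b01010101 ⊕ 0b10000001 ⊕ 0b11010000 = 0b00000100.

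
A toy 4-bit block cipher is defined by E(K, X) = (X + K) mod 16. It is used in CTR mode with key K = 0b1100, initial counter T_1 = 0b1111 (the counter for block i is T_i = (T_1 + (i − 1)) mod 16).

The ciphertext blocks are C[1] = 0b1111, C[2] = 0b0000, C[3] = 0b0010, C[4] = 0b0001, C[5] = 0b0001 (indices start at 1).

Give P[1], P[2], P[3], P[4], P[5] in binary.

P[1] = 0b0100, P[2] = 0b1100, P[3] = 0b1111, P[4] = 0b1111, P[5] = 0b1110

CTR decryption: S_i = E(K, T_i) where T_i is the counter for block i; P_i = C_i ⊕ S_i.
P[1]: T = 0b1111, S = E(K, T) = 0b1011; 0b1111 ⊕ 0b1011 = 0b0100.
P[2]: T = 0b0000, S = E(K, T) = 0b1100; 0b0000 ⊕ 0b1100 = 0b1100.
P[3]: T = 0b0001, S = E(K, T) = 0b1101; 0b0010 ⊕ 0b1101 = 0b1111.
P[4]: T = 0b0010, S = E(K, T) = 0b1110; 0b0001 ⊕ 0b1110 = 0b1111.
P[5]: T = 0b0011, S = E(K, T) = 0b1111; 0b0001 ⊕ 0b1111 = 0b1110.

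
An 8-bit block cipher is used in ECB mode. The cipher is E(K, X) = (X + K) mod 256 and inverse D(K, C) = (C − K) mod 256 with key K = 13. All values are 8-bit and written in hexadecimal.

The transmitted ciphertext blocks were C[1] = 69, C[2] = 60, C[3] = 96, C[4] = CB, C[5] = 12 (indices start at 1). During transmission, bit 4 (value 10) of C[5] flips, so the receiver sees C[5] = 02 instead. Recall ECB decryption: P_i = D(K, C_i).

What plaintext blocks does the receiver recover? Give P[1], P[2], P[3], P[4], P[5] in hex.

Only C[5] changed, to 02. In ECB, a change in C_i affects only P_i. Decrypting the received ciphertext:
P[1]: D(K, 69) = 56.
P[2]: D(K, 60) = 4D.
P[3]: D(K, 96) = 83.
P[4]: D(K, CB) = B8.
P[5]: D(K, 02) = EF.
Blocks that differ from the original plaintext: P[5].

P[1] = 56, P[2] = 4D, P[3] = 83, P[4] = B8, P[5] = EF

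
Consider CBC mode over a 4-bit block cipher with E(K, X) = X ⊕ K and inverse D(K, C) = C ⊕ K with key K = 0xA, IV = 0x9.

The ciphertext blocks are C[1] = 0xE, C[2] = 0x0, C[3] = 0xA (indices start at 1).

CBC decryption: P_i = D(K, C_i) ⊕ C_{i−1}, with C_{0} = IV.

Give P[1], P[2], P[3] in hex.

P[1]: D(K, 0xE) = 0x4; 0x4 ⊕ 0x9 = 0xD.
P[2]: D(K, 0x0) = 0xA; 0xA ⊕ 0xE = 0x4.
P[3]: D(K, 0xA) = 0x0; 0x0 ⊕ 0x0 = 0x0.

P[1] = 0xD, P[2] = 0x4, P[3] = 0x0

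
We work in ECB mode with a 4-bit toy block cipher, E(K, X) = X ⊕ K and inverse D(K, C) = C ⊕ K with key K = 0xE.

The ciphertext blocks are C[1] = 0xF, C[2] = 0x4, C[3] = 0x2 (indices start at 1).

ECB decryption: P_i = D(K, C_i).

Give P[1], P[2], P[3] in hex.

P[1]: D(K, 0xF) = 0x1.
P[2]: D(K, 0x4) = 0xA.
P[3]: D(K, 0x2) = 0xC.

P[1] = 0x1, P[2] = 0xA, P[3] = 0xC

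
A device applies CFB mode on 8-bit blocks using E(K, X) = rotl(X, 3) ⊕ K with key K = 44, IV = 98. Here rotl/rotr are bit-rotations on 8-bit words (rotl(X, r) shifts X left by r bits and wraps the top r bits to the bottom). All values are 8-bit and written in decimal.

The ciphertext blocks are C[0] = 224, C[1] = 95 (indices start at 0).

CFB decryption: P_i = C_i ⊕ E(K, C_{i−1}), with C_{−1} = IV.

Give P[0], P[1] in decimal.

P[0] = 223, P[1] = 116

P[0]: E(K, 98) = 63; 224 ⊕ 63 = 223.
P[1]: E(K, 224) = 43; 95 ⊕ 43 = 116.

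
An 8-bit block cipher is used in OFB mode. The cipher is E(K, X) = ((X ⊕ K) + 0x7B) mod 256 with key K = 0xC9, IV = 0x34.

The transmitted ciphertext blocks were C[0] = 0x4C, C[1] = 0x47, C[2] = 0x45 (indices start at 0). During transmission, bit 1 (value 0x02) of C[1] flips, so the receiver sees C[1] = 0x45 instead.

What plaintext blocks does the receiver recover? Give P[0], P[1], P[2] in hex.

P[0] = 0x34, P[1] = 0x69, P[2] = 0x25

OFB decryption: S_i = E(K, S_{i−1}) with S_{−1} = IV; P_i = C_i ⊕ S_i.
Only C[1] changed, to 0x45. In OFB, a change in C_i flips the same bit in P_i only; the keystream is unaffected. Decrypting the received ciphertext:
P[0]: S = E(K, 0x34) = 0x78; 0x4C ⊕ 0x78 = 0x34.
P[1]: S = E(K, 0x78) = 0x2C; 0x45 ⊕ 0x2C = 0x69.
P[2]: S = E(K, 0x2C) = 0x60; 0x45 ⊕ 0x60 = 0x25.
Blocks that differ from the original plaintext: P[1].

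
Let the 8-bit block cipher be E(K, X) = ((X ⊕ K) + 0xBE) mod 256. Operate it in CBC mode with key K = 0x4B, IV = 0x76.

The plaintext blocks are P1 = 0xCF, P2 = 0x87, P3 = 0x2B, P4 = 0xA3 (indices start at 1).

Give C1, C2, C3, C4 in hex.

C1 = 0xB0, C2 = 0x3A, C3 = 0x18, C4 = 0xAE

CBC encryption: C_i = E(K, P_i ⊕ C_{i−1}), with C_{0} = IV.
C1: P1 ⊕ 0x76 = 0xB9; E(K, 0xB9) = 0xB0.
C2: P2 ⊕ 0xB0 = 0x37; E(K, 0x37) = 0x3A.
C3: P3 ⊕ 0x3A = 0x11; E(K, 0x11) = 0x18.
C4: P4 ⊕ 0x18 = 0xBB; E(K, 0xBB) = 0xAE.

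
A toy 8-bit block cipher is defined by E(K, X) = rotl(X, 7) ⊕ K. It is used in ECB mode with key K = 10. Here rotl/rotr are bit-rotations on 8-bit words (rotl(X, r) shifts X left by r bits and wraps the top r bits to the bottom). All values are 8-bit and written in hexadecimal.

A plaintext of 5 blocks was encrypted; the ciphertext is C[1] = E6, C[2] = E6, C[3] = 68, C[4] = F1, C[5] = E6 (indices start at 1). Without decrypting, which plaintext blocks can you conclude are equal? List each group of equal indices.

ECB encrypts each block independently with the same key, so equal ciphertext blocks imply equal plaintext blocks.
C[1] = C[2] = C[5] = E6, so P[1] = P[2] = P[5].

P[1] = P[2] = P[5]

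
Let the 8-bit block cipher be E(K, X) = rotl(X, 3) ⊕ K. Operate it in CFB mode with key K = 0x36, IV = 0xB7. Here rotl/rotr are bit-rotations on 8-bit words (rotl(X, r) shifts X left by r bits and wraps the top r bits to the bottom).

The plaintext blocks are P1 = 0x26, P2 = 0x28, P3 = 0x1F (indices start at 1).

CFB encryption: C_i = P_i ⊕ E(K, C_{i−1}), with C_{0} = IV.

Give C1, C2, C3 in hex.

C1 = 0xAD, C2 = 0x73, C3 = 0xB2

C1: E(K, 0xB7) = 0x8B; 0x26 ⊕ 0x8B = 0xAD.
C2: E(K, 0xAD) = 0x5B; 0x28 ⊕ 0x5B = 0x73.
C3: E(K, 0x73) = 0xAD; 0x1F ⊕ 0xAD = 0xB2.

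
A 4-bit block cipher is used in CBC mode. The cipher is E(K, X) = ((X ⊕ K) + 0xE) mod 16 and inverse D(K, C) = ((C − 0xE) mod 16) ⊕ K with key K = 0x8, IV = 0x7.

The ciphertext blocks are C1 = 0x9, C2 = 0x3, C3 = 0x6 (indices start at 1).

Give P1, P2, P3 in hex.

P1 = 0x4, P2 = 0x4, P3 = 0x3

CBC decryption: P_i = D(K, C_i) ⊕ C_{i−1}, with C_{0} = IV.
P1: D(K, 0x9) = 0x3; 0x3 ⊕ 0x7 = 0x4.
P2: D(K, 0x3) = 0xD; 0xD ⊕ 0x9 = 0x4.
P3: D(K, 0x6) = 0x0; 0x0 ⊕ 0x3 = 0x3.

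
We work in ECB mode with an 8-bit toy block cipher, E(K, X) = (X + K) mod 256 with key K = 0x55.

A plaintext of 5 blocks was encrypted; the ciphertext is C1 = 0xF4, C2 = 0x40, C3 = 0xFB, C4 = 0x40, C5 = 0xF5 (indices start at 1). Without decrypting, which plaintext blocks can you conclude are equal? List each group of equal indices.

ECB encrypts each block independently with the same key, so equal ciphertext blocks imply equal plaintext blocks.
C2 = C4 = 0x40, so P2 = P4.

P2 = P4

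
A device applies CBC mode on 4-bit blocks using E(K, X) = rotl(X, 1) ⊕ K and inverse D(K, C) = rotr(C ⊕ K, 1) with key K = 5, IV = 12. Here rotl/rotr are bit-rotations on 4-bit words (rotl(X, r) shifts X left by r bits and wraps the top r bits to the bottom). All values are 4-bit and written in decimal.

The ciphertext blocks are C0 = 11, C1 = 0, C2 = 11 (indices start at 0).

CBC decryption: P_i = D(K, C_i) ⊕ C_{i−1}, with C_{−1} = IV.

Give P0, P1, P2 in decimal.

P0 = 11, P1 = 1, P2 = 7

P0: D(K, 11) = 7; 7 ⊕ 12 = 11.
P1: D(K, 0) = 10; 10 ⊕ 11 = 1.
P2: D(K, 11) = 7; 7 ⊕ 0 = 7.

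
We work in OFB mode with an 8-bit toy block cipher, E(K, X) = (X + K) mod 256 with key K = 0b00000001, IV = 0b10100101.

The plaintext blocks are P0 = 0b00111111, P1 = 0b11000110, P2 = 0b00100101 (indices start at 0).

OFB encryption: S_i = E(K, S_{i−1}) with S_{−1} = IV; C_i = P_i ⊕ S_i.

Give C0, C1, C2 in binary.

C0 = 0b10011001, C1 = 0b01100001, C2 = 0b10001101

C0: S = E(K, 0b10100101) = 0b10100110; 0b00111111 ⊕ 0b10100110 = 0b10011001.
C1: S = E(K, 0b10100110) = 0b10100111; 0b11000110 ⊕ 0b10100111 = 0b01100001.
C2: S = E(K, 0b10100111) = 0b10101000; 0b00100101 ⊕ 0b10101000 = 0b10001101.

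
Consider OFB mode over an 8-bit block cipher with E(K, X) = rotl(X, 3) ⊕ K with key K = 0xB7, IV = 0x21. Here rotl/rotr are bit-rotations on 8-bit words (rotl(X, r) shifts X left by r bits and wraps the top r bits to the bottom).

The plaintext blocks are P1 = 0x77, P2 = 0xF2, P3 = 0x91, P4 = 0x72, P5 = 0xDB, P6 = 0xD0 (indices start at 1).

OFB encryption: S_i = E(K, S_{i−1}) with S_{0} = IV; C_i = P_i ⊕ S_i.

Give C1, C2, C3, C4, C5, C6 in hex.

C1: S = E(K, 0x21) = 0xBE; 0x77 ⊕ 0xBE = 0xC9.
C2: S = E(K, 0xBE) = 0x42; 0xF2 ⊕ 0x42 = 0xB0.
C3: S = E(K, 0x42) = 0xA5; 0x91 ⊕ 0xA5 = 0x34.
C4: S = E(K, 0xA5) = 0x9A; 0x72 ⊕ 0x9A = 0xE8.
C5: S = E(K, 0x9A) = 0x63; 0xDB ⊕ 0x63 = 0xB8.
C6: S = E(K, 0x63) = 0xAC; 0xD0 ⊕ 0xAC = 0x7C.

C1 = 0xC9, C2 = 0xB0, C3 = 0x34, C4 = 0xE8, C5 = 0xB8, C6 = 0x7C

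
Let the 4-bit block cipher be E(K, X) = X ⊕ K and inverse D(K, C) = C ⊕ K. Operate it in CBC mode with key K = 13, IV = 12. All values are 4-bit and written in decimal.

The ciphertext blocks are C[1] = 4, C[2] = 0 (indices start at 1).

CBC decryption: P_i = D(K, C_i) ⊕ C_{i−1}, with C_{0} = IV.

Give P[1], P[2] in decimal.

P[1]: D(K, 4) = 9; 9 ⊕ 12 = 5.
P[2]: D(K, 0) = 13; 13 ⊕ 4 = 9.

P[1] = 5, P[2] = 9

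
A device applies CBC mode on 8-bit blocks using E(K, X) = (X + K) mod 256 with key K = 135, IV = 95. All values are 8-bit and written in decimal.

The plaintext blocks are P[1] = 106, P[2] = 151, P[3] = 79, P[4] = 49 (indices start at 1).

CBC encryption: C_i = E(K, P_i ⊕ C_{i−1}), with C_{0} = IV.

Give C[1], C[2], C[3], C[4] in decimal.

C[1]: P[1] ⊕ 95 = 53; E(K, 53) = 188.
C[2]: P[2] ⊕ 188 = 43; E(K, 43) = 178.
C[3]: P[3] ⊕ 178 = 253; E(K, 253) = 132.
C[4]: P[4] ⊕ 132 = 181; E(K, 181) = 60.

C[1] = 188, C[2] = 178, C[3] = 132, C[4] = 60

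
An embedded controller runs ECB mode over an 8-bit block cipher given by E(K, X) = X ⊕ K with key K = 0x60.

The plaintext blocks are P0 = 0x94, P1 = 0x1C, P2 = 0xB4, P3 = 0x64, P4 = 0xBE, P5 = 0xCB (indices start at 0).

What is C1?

C1 = 0x7C

ECB encryption: C_i = E(K, P_i).
C1: E(K, 0x1C) = 0x7C.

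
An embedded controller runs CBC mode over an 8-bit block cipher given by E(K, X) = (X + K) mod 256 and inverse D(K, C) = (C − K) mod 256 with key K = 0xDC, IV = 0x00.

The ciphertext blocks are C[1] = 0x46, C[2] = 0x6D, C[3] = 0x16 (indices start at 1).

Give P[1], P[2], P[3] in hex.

P[1] = 0x6A, P[2] = 0xD7, P[3] = 0x57

CBC decryption: P_i = D(K, C_i) ⊕ C_{i−1}, with C_{0} = IV.
P[1]: D(K, 0x46) = 0x6A; 0x6A ⊕ 0x00 = 0x6A.
P[2]: D(K, 0x6D) = 0x91; 0x91 ⊕ 0x46 = 0xD7.
P[3]: D(K, 0x16) = 0x3A; 0x3A ⊕ 0x6D = 0x57.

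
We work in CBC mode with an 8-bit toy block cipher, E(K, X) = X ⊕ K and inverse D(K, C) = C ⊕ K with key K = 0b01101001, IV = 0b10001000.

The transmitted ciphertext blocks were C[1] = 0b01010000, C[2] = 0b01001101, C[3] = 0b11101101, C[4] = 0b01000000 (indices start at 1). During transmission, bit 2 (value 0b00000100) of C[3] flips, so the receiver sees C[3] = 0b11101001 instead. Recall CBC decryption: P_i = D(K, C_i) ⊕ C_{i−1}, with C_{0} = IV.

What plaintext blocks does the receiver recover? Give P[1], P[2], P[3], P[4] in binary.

P[1] = 0b10110001, P[2] = 0b01110100, P[3] = 0b11001101, P[4] = 0b11000000

Only C[3] changed, to 0b11101001. In CBC, a change in C_i garbles P_i and flips the same bit in P_{i+1}. Decrypting the received ciphertext:
P[1]: D(K, 0b01010000) = 0b00111001; 0b00111001 ⊕ 0b10001000 = 0b10110001.
P[2]: D(K, 0b01001101) = 0b00100100; 0b00100100 ⊕ 0b01010000 = 0b01110100.
P[3]: D(K, 0b11101001) = 0b10000000; 0b10000000 ⊕ 0b01001101 = 0b11001101.
P[4]: D(K, 0b01000000) = 0b00101001; 0b00101001 ⊕ 0b11101001 = 0b11000000.
Blocks that differ from the original plaintext: P[3], P[4].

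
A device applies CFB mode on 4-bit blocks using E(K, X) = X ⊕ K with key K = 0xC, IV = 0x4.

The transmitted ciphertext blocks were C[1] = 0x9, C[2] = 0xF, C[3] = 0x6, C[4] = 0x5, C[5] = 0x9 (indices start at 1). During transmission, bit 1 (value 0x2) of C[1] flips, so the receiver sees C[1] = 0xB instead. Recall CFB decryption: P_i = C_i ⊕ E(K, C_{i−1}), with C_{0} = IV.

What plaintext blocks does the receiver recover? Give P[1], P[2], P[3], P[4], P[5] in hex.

Only C[1] changed, to 0xB. In CFB, a change in C_i flips the same bit in P_i and garbles P_{i+1}. Decrypting the received ciphertext:
P[1]: E(K, 0x4) = 0x8; 0xB ⊕ 0x8 = 0x3.
P[2]: E(K, 0xB) = 0x7; 0xF ⊕ 0x7 = 0x8.
P[3]: E(K, 0xF) = 0x3; 0x6 ⊕ 0x3 = 0x5.
P[4]: E(K, 0x6) = 0xA; 0x5 ⊕ 0xA = 0xF.
P[5]: E(K, 0x5) = 0x9; 0x9 ⊕ 0x9 = 0x0.
Blocks that differ from the original plaintext: P[1], P[2].

P[1] = 0x3, P[2] = 0x8, P[3] = 0x5, P[4] = 0xF, P[5] = 0x0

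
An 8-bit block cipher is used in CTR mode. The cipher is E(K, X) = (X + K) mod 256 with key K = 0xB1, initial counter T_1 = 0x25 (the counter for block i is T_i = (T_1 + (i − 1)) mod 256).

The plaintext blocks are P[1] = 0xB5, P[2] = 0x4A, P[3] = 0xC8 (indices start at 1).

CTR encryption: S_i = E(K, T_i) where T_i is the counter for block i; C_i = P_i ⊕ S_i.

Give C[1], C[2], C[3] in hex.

C[1]: T = 0x25, S = E(K, T) = 0xD6; 0xB5 ⊕ 0xD6 = 0x63.
C[2]: T = 0x26, S = E(K, T) = 0xD7; 0x4A ⊕ 0xD7 = 0x9D.
C[3]: T = 0x27, S = E(K, T) = 0xD8; 0xC8 ⊕ 0xD8 = 0x10.

C[1] = 0x63, C[2] = 0x9D, C[3] = 0x10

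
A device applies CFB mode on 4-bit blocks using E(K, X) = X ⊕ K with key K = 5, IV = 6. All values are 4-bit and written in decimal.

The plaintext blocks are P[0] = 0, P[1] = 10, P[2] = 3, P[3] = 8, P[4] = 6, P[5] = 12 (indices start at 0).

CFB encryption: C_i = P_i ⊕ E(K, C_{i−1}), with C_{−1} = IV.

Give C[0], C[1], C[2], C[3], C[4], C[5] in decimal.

C[0]: E(K, 6) = 3; 0 ⊕ 3 = 3.
C[1]: E(K, 3) = 6; 10 ⊕ 6 = 12.
C[2]: E(K, 12) = 9; 3 ⊕ 9 = 10.
C[3]: E(K, 10) = 15; 8 ⊕ 15 = 7.
C[4]: E(K, 7) = 2; 6 ⊕ 2 = 4.
C[5]: E(K, 4) = 1; 12 ⊕ 1 = 13.

C[0] = 3, C[1] = 12, C[2] = 10, C[3] = 7, C[4] = 4, C[5] = 13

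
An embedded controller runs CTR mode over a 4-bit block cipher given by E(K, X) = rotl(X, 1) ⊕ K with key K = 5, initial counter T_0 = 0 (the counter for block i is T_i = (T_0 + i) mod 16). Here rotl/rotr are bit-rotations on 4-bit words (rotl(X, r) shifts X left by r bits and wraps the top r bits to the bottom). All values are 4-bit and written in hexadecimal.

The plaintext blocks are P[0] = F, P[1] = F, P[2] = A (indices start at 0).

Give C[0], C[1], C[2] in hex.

CTR encryption: S_i = E(K, T_i) where T_i is the counter for block i; C_i = P_i ⊕ S_i.
C[0]: T = 0, S = E(K, T) = 5; F ⊕ 5 = A.
C[1]: T = 1, S = E(K, T) = 7; F ⊕ 7 = 8.
C[2]: T = 2, S = E(K, T) = 1; A ⊕ 1 = B.

C[0] = A, C[1] = 8, C[2] = B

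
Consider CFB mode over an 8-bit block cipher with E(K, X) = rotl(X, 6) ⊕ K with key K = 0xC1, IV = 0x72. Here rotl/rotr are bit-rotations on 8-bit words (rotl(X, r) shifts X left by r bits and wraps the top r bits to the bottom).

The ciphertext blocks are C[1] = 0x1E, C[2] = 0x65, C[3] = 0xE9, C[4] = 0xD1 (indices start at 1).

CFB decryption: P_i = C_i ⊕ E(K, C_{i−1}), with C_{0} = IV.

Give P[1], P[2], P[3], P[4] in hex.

P[1]: E(K, 0x72) = 0x5D; 0x1E ⊕ 0x5D = 0x43.
P[2]: E(K, 0x1E) = 0x46; 0x65 ⊕ 0x46 = 0x23.
P[3]: E(K, 0x65) = 0x98; 0xE9 ⊕ 0x98 = 0x71.
P[4]: E(K, 0xE9) = 0xBB; 0xD1 ⊕ 0xBB = 0x6A.

P[1] = 0x43, P[2] = 0x23, P[3] = 0x71, P[4] = 0x6A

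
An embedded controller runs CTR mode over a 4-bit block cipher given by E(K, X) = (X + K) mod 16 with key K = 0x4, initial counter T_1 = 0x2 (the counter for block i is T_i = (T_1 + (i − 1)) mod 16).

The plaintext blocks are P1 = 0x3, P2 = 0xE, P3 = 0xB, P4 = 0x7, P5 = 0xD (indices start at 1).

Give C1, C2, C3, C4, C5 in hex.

CTR encryption: S_i = E(K, T_i) where T_i is the counter for block i; C_i = P_i ⊕ S_i.
C1: T = 0x2, S = E(K, T) = 0x6; 0x3 ⊕ 0x6 = 0x5.
C2: T = 0x3, S = E(K, T) = 0x7; 0xE ⊕ 0x7 = 0x9.
C3: T = 0x4, S = E(K, T) = 0x8; 0xB ⊕ 0x8 = 0x3.
C4: T = 0x5, S = E(K, T) = 0x9; 0x7 ⊕ 0x9 = 0xE.
C5: T = 0x6, S = E(K, T) = 0xA; 0xD ⊕ 0xA = 0x7.

C1 = 0x5, C2 = 0x9, C3 = 0x3, C4 = 0xE, C5 = 0x7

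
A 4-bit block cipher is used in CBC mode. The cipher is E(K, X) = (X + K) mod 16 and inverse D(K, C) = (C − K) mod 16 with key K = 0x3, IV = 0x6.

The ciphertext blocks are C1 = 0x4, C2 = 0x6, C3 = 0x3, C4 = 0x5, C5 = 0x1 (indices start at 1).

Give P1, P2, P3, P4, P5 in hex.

P1 = 0x7, P2 = 0x7, P3 = 0x6, P4 = 0x1, P5 = 0xB

CBC decryption: P_i = D(K, C_i) ⊕ C_{i−1}, with C_{0} = IV.
P1: D(K, 0x4) = 0x1; 0x1 ⊕ 0x6 = 0x7.
P2: D(K, 0x6) = 0x3; 0x3 ⊕ 0x4 = 0x7.
P3: D(K, 0x3) = 0x0; 0x0 ⊕ 0x6 = 0x6.
P4: D(K, 0x5) = 0x2; 0x2 ⊕ 0x3 = 0x1.
P5: D(K, 0x1) = 0xE; 0xE ⊕ 0x5 = 0xB.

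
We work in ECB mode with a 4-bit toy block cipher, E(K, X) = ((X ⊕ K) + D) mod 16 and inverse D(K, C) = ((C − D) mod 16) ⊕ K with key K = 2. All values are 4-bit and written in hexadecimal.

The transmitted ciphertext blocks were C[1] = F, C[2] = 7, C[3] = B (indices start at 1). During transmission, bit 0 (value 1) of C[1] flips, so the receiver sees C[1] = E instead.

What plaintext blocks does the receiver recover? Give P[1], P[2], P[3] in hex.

P[1] = 3, P[2] = 8, P[3] = C

ECB decryption: P_i = D(K, C_i).
Only C[1] changed, to E. In ECB, a change in C_i affects only P_i. Decrypting the received ciphertext:
P[1]: D(K, E) = 3.
P[2]: D(K, 7) = 8.
P[3]: D(K, B) = C.
Blocks that differ from the original plaintext: P[1].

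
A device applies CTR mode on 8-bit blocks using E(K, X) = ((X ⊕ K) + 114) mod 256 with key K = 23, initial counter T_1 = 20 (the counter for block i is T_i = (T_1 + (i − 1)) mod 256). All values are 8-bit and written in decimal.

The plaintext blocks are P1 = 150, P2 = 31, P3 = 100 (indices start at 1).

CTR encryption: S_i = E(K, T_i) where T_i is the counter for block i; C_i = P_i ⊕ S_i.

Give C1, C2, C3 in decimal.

C1: T = 20, S = E(K, T) = 117; 150 ⊕ 117 = 227.
C2: T = 21, S = E(K, T) = 116; 31 ⊕ 116 = 107.
C3: T = 22, S = E(K, T) = 115; 100 ⊕ 115 = 23.

C1 = 227, C2 = 107, C3 = 23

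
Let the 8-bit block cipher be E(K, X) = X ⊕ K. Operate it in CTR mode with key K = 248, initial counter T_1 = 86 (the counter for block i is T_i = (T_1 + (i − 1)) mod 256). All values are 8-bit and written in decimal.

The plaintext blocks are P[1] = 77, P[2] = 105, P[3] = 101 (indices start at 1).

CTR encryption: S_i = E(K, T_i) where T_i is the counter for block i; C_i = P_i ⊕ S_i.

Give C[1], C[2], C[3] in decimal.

C[1] = 227, C[2] = 198, C[3] = 197

C[1]: T = 86, S = E(K, T) = 174; 77 ⊕ 174 = 227.
C[2]: T = 87, S = E(K, T) = 175; 105 ⊕ 175 = 198.
C[3]: T = 88, S = E(K, T) = 160; 101 ⊕ 160 = 197.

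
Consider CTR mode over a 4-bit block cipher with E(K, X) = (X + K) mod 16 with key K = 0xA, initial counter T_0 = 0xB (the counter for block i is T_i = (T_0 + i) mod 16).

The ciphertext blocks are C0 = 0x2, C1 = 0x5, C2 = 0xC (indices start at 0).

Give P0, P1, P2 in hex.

P0 = 0x7, P1 = 0x3, P2 = 0xB

CTR decryption: S_i = E(K, T_i) where T_i is the counter for block i; P_i = C_i ⊕ S_i.
P0: T = 0xB, S = E(K, T) = 0x5; 0x2 ⊕ 0x5 = 0x7.
P1: T = 0xC, S = E(K, T) = 0x6; 0x5 ⊕ 0x6 = 0x3.
P2: T = 0xD, S = E(K, T) = 0x7; 0xC ⊕ 0x7 = 0xB.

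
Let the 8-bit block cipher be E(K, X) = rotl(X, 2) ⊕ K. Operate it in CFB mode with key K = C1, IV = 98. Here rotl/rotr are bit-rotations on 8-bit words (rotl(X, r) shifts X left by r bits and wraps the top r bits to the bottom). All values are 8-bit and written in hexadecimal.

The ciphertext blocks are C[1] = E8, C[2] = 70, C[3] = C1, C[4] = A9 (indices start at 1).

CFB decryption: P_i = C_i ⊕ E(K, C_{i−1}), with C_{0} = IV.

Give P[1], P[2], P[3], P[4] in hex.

P[1] = 4B, P[2] = 12, P[3] = C1, P[4] = 6F

P[1]: E(K, 98) = A3; E8 ⊕ A3 = 4B.
P[2]: E(K, E8) = 62; 70 ⊕ 62 = 12.
P[3]: E(K, 70) = 00; C1 ⊕ 00 = C1.
P[4]: E(K, C1) = C6; A9 ⊕ C6 = 6F.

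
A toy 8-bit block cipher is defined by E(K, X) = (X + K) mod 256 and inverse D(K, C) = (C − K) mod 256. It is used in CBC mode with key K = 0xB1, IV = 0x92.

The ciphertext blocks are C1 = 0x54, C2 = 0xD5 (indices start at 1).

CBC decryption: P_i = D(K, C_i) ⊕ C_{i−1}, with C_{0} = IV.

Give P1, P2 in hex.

P1 = 0x31, P2 = 0x70

P1: D(K, 0x54) = 0xA3; 0xA3 ⊕ 0x92 = 0x31.
P2: D(K, 0xD5) = 0x24; 0x24 ⊕ 0x54 = 0x70.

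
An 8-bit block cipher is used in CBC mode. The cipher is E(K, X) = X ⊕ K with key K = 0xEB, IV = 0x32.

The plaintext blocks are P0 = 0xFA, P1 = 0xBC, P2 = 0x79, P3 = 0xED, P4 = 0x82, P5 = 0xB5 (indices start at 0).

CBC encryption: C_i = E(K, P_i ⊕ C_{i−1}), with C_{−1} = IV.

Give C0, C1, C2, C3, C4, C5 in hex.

C0: P0 ⊕ 0x32 = 0xC8; E(K, 0xC8) = 0x23.
C1: P1 ⊕ 0x23 = 0x9F; E(K, 0x9F) = 0x74.
C2: P2 ⊕ 0x74 = 0x0D; E(K, 0x0D) = 0xE6.
C3: P3 ⊕ 0xE6 = 0x0B; E(K, 0x0B) = 0xE0.
C4: P4 ⊕ 0xE0 = 0x62; E(K, 0x62) = 0x89.
C5: P5 ⊕ 0x89 = 0x3C; E(K, 0x3C) = 0xD7.

C0 = 0x23, C1 = 0x74, C2 = 0xE6, C3 = 0xE0, C4 = 0x89, C5 = 0xD7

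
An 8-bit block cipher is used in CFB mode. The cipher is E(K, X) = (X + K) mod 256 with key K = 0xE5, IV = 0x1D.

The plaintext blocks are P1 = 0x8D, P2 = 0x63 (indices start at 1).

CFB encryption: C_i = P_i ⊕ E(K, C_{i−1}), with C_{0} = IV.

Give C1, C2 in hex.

C1: E(K, 0x1D) = 0x02; 0x8D ⊕ 0x02 = 0x8F.
C2: E(K, 0x8F) = 0x74; 0x63 ⊕ 0x74 = 0x17.

C1 = 0x8F, C2 = 0x17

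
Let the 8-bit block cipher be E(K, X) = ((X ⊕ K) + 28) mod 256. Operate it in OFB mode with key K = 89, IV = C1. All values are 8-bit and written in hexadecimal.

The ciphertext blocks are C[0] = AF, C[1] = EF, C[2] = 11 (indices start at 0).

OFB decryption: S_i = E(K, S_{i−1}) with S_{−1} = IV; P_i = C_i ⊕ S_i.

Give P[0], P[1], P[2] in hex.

P[0] = DF, P[1] = CE, P[2] = C1

P[0]: S = E(K, C1) = 70; AF ⊕ 70 = DF.
P[1]: S = E(K, 70) = 21; EF ⊕ 21 = CE.
P[2]: S = E(K, 21) = D0; 11 ⊕ D0 = C1.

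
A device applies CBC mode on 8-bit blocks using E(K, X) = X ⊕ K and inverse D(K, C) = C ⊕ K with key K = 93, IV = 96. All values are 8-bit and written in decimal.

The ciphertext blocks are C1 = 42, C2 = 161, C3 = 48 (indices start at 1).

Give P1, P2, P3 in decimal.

P1 = 23, P2 = 214, P3 = 204

CBC decryption: P_i = D(K, C_i) ⊕ C_{i−1}, with C_{0} = IV.
P1: D(K, 42) = 119; 119 ⊕ 96 = 23.
P2: D(K, 161) = 252; 252 ⊕ 42 = 214.
P3: D(K, 48) = 109; 109 ⊕ 161 = 204.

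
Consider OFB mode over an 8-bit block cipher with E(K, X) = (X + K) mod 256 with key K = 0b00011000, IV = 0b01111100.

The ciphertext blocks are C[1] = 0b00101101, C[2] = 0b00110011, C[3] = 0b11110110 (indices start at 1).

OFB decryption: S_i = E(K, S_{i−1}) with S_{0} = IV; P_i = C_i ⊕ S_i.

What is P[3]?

P[1]: S = E(K, 0b01111100) = 0b10010100; 0b00101101 ⊕ 0b10010100 = 0b10111001.
P[2]: S = E(K, 0b10010100) = 0b10101100; 0b00110011 ⊕ 0b10101100 = 0b10011111.
P[3]: S = E(K, 0b10101100) = 0b11000100; 0b11110110 ⊕ 0b11000100 = 0b00110010.

P[3] = 0b00110010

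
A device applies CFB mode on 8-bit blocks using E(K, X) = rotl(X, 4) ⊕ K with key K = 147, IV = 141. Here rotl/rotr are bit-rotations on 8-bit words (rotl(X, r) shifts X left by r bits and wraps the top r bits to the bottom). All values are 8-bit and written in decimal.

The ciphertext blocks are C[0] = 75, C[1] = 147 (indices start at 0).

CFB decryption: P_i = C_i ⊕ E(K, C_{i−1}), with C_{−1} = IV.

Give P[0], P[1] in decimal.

P[0]: E(K, 141) = 75; 75 ⊕ 75 = 0.
P[1]: E(K, 75) = 39; 147 ⊕ 39 = 180.

P[0] = 0, P[1] = 180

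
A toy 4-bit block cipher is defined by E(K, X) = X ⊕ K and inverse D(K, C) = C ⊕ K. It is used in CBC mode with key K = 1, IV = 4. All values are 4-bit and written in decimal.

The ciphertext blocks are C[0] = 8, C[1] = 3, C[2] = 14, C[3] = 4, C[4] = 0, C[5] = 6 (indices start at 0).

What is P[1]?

CBC decryption: P_i = D(K, C_i) ⊕ C_{i−1}, with C_{−1} = IV.
P[1]: D(K, 3) = 2; 2 ⊕ 8 = 10.

P[1] = 10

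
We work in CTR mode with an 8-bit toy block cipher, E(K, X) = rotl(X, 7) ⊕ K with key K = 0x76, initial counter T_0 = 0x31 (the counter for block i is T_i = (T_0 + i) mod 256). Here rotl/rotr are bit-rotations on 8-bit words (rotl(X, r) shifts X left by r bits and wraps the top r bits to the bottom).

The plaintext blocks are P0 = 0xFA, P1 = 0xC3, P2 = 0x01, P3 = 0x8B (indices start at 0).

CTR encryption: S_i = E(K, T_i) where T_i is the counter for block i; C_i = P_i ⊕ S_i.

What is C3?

C0: T = 0x31, S = E(K, T) = 0xEE; 0xFA ⊕ 0xEE = 0x14.
C1: T = 0x32, S = E(K, T) = 0x6F; 0xC3 ⊕ 0x6F = 0xAC.
C2: T = 0x33, S = E(K, T) = 0xEF; 0x01 ⊕ 0xEF = 0xEE.
C3: T = 0x34, S = E(K, T) = 0x6C; 0x8B ⊕ 0x6C = 0xE7.

C3 = 0xE7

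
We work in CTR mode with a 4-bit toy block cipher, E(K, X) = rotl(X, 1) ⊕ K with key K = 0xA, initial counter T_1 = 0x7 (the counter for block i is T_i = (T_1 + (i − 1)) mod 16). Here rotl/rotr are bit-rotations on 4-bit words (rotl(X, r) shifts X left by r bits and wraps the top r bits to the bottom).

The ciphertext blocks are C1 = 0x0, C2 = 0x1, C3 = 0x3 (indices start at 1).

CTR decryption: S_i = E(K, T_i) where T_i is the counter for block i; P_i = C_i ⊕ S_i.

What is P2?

P2 = 0xA

P2: T = 0x8, S = E(K, T) = 0xB; 0x1 ⊕ 0xB = 0xA.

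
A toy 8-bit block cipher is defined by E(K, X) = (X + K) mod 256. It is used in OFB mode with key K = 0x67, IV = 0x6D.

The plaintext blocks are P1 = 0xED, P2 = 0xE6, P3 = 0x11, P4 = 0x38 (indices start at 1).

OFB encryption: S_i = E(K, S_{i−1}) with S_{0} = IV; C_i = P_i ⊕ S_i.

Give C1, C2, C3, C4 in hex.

C1: S = E(K, 0x6D) = 0xD4; 0xED ⊕ 0xD4 = 0x39.
C2: S = E(K, 0xD4) = 0x3B; 0xE6 ⊕ 0x3B = 0xDD.
C3: S = E(K, 0x3B) = 0xA2; 0x11 ⊕ 0xA2 = 0xB3.
C4: S = E(K, 0xA2) = 0x09; 0x38 ⊕ 0x09 = 0x31.

C1 = 0x39, C2 = 0xDD, C3 = 0xB3, C4 = 0x31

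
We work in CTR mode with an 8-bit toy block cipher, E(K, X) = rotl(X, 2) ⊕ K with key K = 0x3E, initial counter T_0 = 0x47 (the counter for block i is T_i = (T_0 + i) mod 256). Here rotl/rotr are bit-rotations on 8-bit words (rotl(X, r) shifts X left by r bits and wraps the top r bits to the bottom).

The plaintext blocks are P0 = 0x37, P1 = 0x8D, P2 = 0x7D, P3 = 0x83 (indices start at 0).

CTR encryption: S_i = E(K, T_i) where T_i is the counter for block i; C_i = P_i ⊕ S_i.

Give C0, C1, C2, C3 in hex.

C0: T = 0x47, S = E(K, T) = 0x23; 0x37 ⊕ 0x23 = 0x14.
C1: T = 0x48, S = E(K, T) = 0x1F; 0x8D ⊕ 0x1F = 0x92.
C2: T = 0x49, S = E(K, T) = 0x1B; 0x7D ⊕ 0x1B = 0x66.
C3: T = 0x4A, S = E(K, T) = 0x17; 0x83 ⊕ 0x17 = 0x94.

C0 = 0x14, C1 = 0x92, C2 = 0x66, C3 = 0x94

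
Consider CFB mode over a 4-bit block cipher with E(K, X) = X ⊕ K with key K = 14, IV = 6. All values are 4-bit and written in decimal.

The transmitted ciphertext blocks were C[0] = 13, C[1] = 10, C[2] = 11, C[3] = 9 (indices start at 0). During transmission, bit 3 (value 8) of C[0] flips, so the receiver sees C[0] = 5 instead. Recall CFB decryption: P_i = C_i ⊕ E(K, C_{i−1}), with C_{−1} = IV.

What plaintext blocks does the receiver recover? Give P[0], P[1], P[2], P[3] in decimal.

Only C[0] changed, to 5. In CFB, a change in C_i flips the same bit in P_i and garbles P_{i+1}. Decrypting the received ciphertext:
P[0]: E(K, 6) = 8; 5 ⊕ 8 = 13.
P[1]: E(K, 5) = 11; 10 ⊕ 11 = 1.
P[2]: E(K, 10) = 4; 11 ⊕ 4 = 15.
P[3]: E(K, 11) = 5; 9 ⊕ 5 = 12.
Blocks that differ from the original plaintext: P[0], P[1].

P[0] = 13, P[1] = 1, P[2] = 15, P[3] = 12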